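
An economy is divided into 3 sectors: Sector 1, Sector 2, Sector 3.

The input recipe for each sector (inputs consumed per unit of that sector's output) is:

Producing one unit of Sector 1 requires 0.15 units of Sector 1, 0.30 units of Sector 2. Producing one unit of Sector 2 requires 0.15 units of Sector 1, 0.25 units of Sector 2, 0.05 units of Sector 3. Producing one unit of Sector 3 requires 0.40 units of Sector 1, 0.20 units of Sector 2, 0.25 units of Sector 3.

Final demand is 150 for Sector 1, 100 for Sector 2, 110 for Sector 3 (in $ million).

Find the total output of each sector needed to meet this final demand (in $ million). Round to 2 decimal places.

I − A =
  [   0.85    -0.15    -0.40]
  [  -0.30     0.75    -0.20]
  [   0.00    -0.05     0.75]
Cofactors of I−A, C_ij = (−1)^(i+j)·(minor ij) (rows/columns in the sector order above):
  C_11 = (0.75)(0.75) − (-0.20)(-0.05) = 0.5525
  C_12 = −[(-0.30)(0.75) − (-0.20)(0.00)] = 0.2250
  C_13 = (-0.30)(-0.05) − (0.75)(0.00) = 0.0150
  C_21 = −[(-0.15)(0.75) − (-0.40)(-0.05)] = 0.1325
  C_22 = (0.85)(0.75) − (-0.40)(0.00) = 0.6375
  C_23 = −[(0.85)(-0.05) − (-0.15)(0.00)] = 0.0425
  C_31 = (-0.15)(-0.20) − (-0.40)(0.75) = 0.3300
  C_32 = −[(0.85)(-0.20) − (-0.40)(-0.30)] = 0.2900
  C_33 = (0.85)(0.75) − (-0.15)(-0.30) = 0.5925
det(I−A) = Σ_j (I−A)_1j·C_1j = (0.85)(0.5525) + (-0.15)(0.2250) + (-0.40)(0.0150) = 0.429875
adj(I−A) = Cᵀ =
  [ 0.5525   0.1325   0.3300]
  [ 0.2250   0.6375   0.2900]
  [ 0.0150   0.0425   0.5925]
(I − A)⁻¹ = adj(I−A) / det(I−A) ≈
  [   1.2853     0.3082     0.7677]
  [   0.5234     1.4830     0.6746]
  [   0.0349     0.0989     1.3783]
x = (I − A)⁻¹ d = adj(I−A)·d / det(I−A), with det(I−A) = 0.429875:
  x_1 = (0.5525·150 + 0.1325·100 + 0.3300·110) / 0.429875 = 132.425 / 0.429875 ≈ 308.05
  x_2 = (0.2250·150 + 0.6375·100 + 0.2900·110) / 0.429875 = 129.40 / 0.429875 ≈ 301.02
  x_3 = (0.0150·150 + 0.0425·100 + 0.5925·110) / 0.429875 = 71.675 / 0.429875 ≈ 166.73

x_1 = 308.05, x_2 = 301.02, x_3 = 166.73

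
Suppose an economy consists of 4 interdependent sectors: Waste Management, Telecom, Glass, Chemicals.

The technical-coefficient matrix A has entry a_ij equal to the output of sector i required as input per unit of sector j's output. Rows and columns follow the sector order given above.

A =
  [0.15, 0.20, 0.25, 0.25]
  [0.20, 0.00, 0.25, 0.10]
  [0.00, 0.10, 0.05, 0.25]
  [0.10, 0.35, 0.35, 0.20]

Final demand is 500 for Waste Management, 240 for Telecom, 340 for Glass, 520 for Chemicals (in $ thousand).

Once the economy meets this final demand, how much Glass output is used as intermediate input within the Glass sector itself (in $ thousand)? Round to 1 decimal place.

z_GG = 44.4

I − A =
  [   0.85    -0.20    -0.25    -0.25]
  [  -0.20     1.00    -0.25    -0.10]
  [   0.00    -0.10     0.95    -0.25]
  [  -0.10    -0.35    -0.35     0.80]
Compute the cofactors C_ij = (−1)^(i+j)·(3×3 minor ij) of I−A; the adjugate is their transpose:
adj(I−A) = Cᵀ =
  [ 0.593875   0.268250   0.347625   0.327750]
  [ 0.150250   0.541625   0.253500   0.193875]
  [ 0.059500   0.144875   0.573750   0.216000]
  [ 0.166000   0.333875   0.405375   0.743250]
det(I−A) = Σ_j (I−A)_1j·C_1j = (0.85)(0.593875) + (-0.20)(0.150250) + (-0.25)(0.059500) + (-0.25)(0.166000) = 0.41836875
(I − A)⁻¹ = adj(I−A) / det(I−A) ≈
  [   1.4195     0.6412     0.8309     0.7834]
  [   0.3591     1.2946     0.6059     0.4634]
  [   0.1422     0.3463     1.3714     0.5163]
  [   0.3968     0.7980     0.9689     1.7765]
First solve x = (I − A)⁻¹ d = adj(I−A)·d / det(I−A); in particular x_G = (0.059500·500 + 0.144875·240 + 0.573750·340 + 0.216000·520) / 0.41836875 = 371.915 / 0.41836875 ≈ 888.965.
Intermediate flow from G to G: z_GG = a_GG · x_G = 0.05 × 371.915 / 0.41836875 = 18.59575 / 0.41836875 ≈ 44.4.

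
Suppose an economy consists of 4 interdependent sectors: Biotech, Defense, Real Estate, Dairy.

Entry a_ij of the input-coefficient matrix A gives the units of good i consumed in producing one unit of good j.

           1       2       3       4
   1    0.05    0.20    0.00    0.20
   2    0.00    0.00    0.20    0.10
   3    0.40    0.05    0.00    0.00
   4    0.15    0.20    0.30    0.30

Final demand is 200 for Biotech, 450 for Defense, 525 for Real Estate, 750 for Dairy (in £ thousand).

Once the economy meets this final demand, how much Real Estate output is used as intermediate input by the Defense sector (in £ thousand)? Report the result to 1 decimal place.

I − A =
  [   0.95    -0.20     0.00    -0.20]
  [   0.00     1.00    -0.20    -0.10]
  [  -0.40    -0.05     1.00     0.00]
  [  -0.15    -0.20    -0.30     0.70]
Compute the cofactors C_ij = (−1)^(i+j)·(3×3 minor ij) of I−A; the adjugate is their transpose:
adj(I−A) = Cᵀ =
  [ 0.67150   0.18300   0.10200   0.21800]
  [ 0.08300   0.61100   0.15550   0.11100]
  [ 0.27275   0.10375   0.61300   0.09275]
  [ 0.28450   0.25825   0.32900   0.92450]
det(I−A) = Σ_j (I−A)_1j·C_1j = (0.95)(0.67150) + (-0.20)(0.08300) + (0.00)(0.27275) + (-0.20)(0.28450) = 0.564425
(I − A)⁻¹ = adj(I−A) / det(I−A) ≈
  [   1.1897     0.3242     0.1807     0.3862]
  [   0.1471     1.0825     0.2755     0.1967]
  [   0.4832     0.1838     1.0861     0.1643]
  [   0.5041     0.4575     0.5829     1.6380]
First solve x = (I − A)⁻¹ d = adj(I−A)·d / det(I−A); in particular x_2 = (0.08300·200 + 0.61100·450 + 0.15550·525 + 0.11100·750) / 0.564425 = 456.4375 / 0.564425 ≈ 808.677.
Intermediate flow from 3 to 2: z_32 = a_32 · x_2 = 0.05 × 456.4375 / 0.564425 = 22.821875 / 0.564425 ≈ 40.4.

z_32 = 40.4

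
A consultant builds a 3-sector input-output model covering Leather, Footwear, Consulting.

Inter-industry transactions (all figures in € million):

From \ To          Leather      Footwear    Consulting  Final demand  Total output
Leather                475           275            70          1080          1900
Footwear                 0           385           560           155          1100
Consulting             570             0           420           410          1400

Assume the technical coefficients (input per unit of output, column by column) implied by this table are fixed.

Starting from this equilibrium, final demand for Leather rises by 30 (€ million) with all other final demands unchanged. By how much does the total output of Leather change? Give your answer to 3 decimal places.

Δx_L = 45.274

Technical coefficients a_ij = z_ij / X_j:
  a_LL = 475/1900 = 0.25, a_FL = 0/1900 = 0.00, a_CL = 570/1900 = 0.30
  a_LF = 275/1100 = 0.25, a_FF = 385/1100 = 0.35, a_CF = 0/1100 = 0.00
  a_LC = 70/1400 = 0.05, a_FC = 560/1400 = 0.40, a_CC = 420/1400 = 0.30
I − A =
  [   0.75    -0.25    -0.05]
  [   0.00     0.65    -0.40]
  [  -0.30     0.00     0.70]
Cofactors of I−A, C_ij = (−1)^(i+j)·(minor ij) (rows/columns in the sector order above):
  C_11 = (0.65)(0.70) − (-0.40)(0.00) = 0.4550
  C_12 = −[(0.00)(0.70) − (-0.40)(-0.30)] = 0.1200
  C_13 = (0.00)(0.00) − (0.65)(-0.30) = 0.1950
  C_21 = −[(-0.25)(0.70) − (-0.05)(0.00)] = 0.1750
  C_22 = (0.75)(0.70) − (-0.05)(-0.30) = 0.5100
  C_23 = −[(0.75)(0.00) − (-0.25)(-0.30)] = 0.0750
  C_31 = (-0.25)(-0.40) − (-0.05)(0.65) = 0.1325
  C_32 = −[(0.75)(-0.40) − (-0.05)(0.00)] = 0.3000
  C_33 = (0.75)(0.65) − (-0.25)(0.00) = 0.4875
det(I−A) = Σ_j (I−A)_1j·C_1j = (0.75)(0.4550) + (-0.25)(0.1200) + (-0.05)(0.1950) = 0.3015
adj(I−A) = Cᵀ =
  [ 0.4550   0.1750   0.1325]
  [ 0.1200   0.5100   0.3000]
  [ 0.1950   0.0750   0.4875]
(I − A)⁻¹ = adj(I−A) / det(I−A) ≈
  [   1.5091     0.5804     0.4395]
  [   0.3980     1.6915     0.9950]
  [   0.6468     0.2488     1.6169]
Δx = (I − A)⁻¹ Δd with Δd having +30 in the Leather component and 0 elsewhere.
So Δx_L = L_LL · (+30), where L_LL = adj(I−A)_LL / det(I−A) = 0.4550 / 0.3015.
Δx_L = 0.4550 × (+30) / 0.3015 = 13.65 / 0.3015 ≈ 45.274.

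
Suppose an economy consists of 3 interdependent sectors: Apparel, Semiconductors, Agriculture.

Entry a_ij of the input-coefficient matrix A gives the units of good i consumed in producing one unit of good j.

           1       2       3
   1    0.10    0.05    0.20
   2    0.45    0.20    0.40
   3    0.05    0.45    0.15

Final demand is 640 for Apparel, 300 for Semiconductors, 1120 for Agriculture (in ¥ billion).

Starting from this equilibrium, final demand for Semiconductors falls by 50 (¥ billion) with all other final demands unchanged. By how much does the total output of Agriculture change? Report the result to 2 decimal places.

Δx_3 = -53.43

I − A =
  [   0.90    -0.05    -0.20]
  [  -0.45     0.80    -0.40]
  [  -0.05    -0.45     0.85]
Cofactors of I−A, C_ij = (−1)^(i+j)·(minor ij) (rows/columns in the sector order above):
  C_11 = (0.80)(0.85) − (-0.40)(-0.45) = 0.5000
  C_12 = −[(-0.45)(0.85) − (-0.40)(-0.05)] = 0.4025
  C_13 = (-0.45)(-0.45) − (0.80)(-0.05) = 0.2425
  C_21 = −[(-0.05)(0.85) − (-0.20)(-0.45)] = 0.1325
  C_22 = (0.90)(0.85) − (-0.20)(-0.05) = 0.7550
  C_23 = −[(0.90)(-0.45) − (-0.05)(-0.05)] = 0.4075
  C_31 = (-0.05)(-0.40) − (-0.20)(0.80) = 0.1800
  C_32 = −[(0.90)(-0.40) − (-0.20)(-0.45)] = 0.4500
  C_33 = (0.90)(0.80) − (-0.05)(-0.45) = 0.6975
det(I−A) = Σ_j (I−A)_1j·C_1j = (0.90)(0.5000) + (-0.05)(0.4025) + (-0.20)(0.2425) = 0.381375
adj(I−A) = Cᵀ =
  [ 0.5000   0.1325   0.1800]
  [ 0.4025   0.7550   0.4500]
  [ 0.2425   0.4075   0.6975]
(I − A)⁻¹ = adj(I−A) / det(I−A) ≈
  [   1.3110     0.3474     0.4720]
  [   1.0554     1.9797     1.1799]
  [   0.6359     1.0685     1.8289]
Δx = (I − A)⁻¹ Δd with Δd having -50 in the Semiconductors component and 0 elsewhere.
So Δx_3 = L_32 · (-50), where L_32 = adj(I−A)_32 / det(I−A) = 0.4075 / 0.381375.
Δx_3 = 0.4075 × (-50) / 0.381375 = -20.375 / 0.381375 ≈ -53.43.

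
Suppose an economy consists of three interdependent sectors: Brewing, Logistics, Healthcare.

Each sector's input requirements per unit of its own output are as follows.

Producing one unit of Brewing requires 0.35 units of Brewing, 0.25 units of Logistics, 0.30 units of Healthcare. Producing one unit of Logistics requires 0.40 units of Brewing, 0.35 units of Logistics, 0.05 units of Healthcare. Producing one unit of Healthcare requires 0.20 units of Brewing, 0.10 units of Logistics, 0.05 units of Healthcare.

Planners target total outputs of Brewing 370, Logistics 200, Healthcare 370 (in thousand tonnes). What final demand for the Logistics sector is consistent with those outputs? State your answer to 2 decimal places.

d_2 = 0.50

I − A =
  [   0.65    -0.40    -0.20]
  [  -0.25     0.65    -0.10]
  [  -0.30    -0.05     0.95]
d = (I − A) x:
  d_1 = (+0.65)·370 + (-0.40)·200 + (-0.20)·370 = 86.50
  d_2 = (-0.25)·370 + (+0.65)·200 + (-0.10)·370 = 0.50
  d_3 = (-0.30)·370 + (-0.05)·200 + (+0.95)·370 = 230.50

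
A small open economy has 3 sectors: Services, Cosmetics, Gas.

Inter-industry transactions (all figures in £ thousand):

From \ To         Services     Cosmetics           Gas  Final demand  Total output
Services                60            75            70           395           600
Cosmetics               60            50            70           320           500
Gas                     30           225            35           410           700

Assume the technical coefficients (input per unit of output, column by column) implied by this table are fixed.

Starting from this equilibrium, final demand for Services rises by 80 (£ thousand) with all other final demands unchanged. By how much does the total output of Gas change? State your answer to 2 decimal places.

Technical coefficients a_ij = z_ij / X_j:
  a_SS = 60/600 = 0.10, a_CS = 60/600 = 0.10, a_GS = 30/600 = 0.05
  a_SC = 75/500 = 0.15, a_CC = 50/500 = 0.10, a_GC = 225/500 = 0.45
  a_SG = 70/700 = 0.10, a_CG = 70/700 = 0.10, a_GG = 35/700 = 0.05
I − A =
  [   0.90    -0.15    -0.10]
  [  -0.10     0.90    -0.10]
  [  -0.05    -0.45     0.95]
Cofactors of I−A, C_ij = (−1)^(i+j)·(minor ij) (rows/columns in the sector order above):
  C_11 = (0.90)(0.95) − (-0.10)(-0.45) = 0.8100
  C_12 = −[(-0.10)(0.95) − (-0.10)(-0.05)] = 0.1000
  C_13 = (-0.10)(-0.45) − (0.90)(-0.05) = 0.0900
  C_21 = −[(-0.15)(0.95) − (-0.10)(-0.45)] = 0.1875
  C_22 = (0.90)(0.95) − (-0.10)(-0.05) = 0.8500
  C_23 = −[(0.90)(-0.45) − (-0.15)(-0.05)] = 0.4125
  C_31 = (-0.15)(-0.10) − (-0.10)(0.90) = 0.1050
  C_32 = −[(0.90)(-0.10) − (-0.10)(-0.10)] = 0.1000
  C_33 = (0.90)(0.90) − (-0.15)(-0.10) = 0.7950
det(I−A) = Σ_j (I−A)_1j·C_1j = (0.90)(0.8100) + (-0.15)(0.1000) + (-0.10)(0.0900) = 0.7050
adj(I−A) = Cᵀ =
  [ 0.8100   0.1875   0.1050]
  [ 0.1000   0.8500   0.1000]
  [ 0.0900   0.4125   0.7950]
(I − A)⁻¹ = adj(I−A) / det(I−A) ≈
  [   1.1489     0.2660     0.1489]
  [   0.1418     1.2057     0.1418]
  [   0.1277     0.5851     1.1277]
Δx = (I − A)⁻¹ Δd with Δd having +80 in the Services component and 0 elsewhere.
So Δx_G = L_GS · (+80), where L_GS = adj(I−A)_GS / det(I−A) = 0.0900 / 0.7050.
Δx_G = 0.0900 × (+80) / 0.7050 = 7.20 / 0.7050 ≈ 10.21.

Δx_G = 10.21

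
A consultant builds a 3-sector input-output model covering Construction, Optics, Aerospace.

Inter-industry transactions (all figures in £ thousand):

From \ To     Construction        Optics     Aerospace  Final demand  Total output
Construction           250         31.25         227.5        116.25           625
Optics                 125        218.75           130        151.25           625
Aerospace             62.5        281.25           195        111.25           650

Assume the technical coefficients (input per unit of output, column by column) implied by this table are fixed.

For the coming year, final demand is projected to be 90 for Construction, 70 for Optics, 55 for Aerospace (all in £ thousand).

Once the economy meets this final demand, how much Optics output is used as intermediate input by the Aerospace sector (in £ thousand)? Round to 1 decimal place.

z_OA = 69.0

Technical coefficients a_ij = z_ij / X_j:
  a_CC = 250/625 = 0.40, a_OC = 125/625 = 0.20, a_AC = 62.5/625 = 0.10
  a_CO = 31.25/625 = 0.05, a_OO = 218.75/625 = 0.35, a_AO = 281.25/625 = 0.45
  a_CA = 227.5/650 = 0.35, a_OA = 130/650 = 0.20, a_AA = 195/650 = 0.30
I − A =
  [   0.60    -0.05    -0.35]
  [  -0.20     0.65    -0.20]
  [  -0.10    -0.45     0.70]
Cofactors of I−A, C_ij = (−1)^(i+j)·(minor ij) (rows/columns in the sector order above):
  C_11 = (0.65)(0.70) − (-0.20)(-0.45) = 0.3650
  C_12 = −[(-0.20)(0.70) − (-0.20)(-0.10)] = 0.1600
  C_13 = (-0.20)(-0.45) − (0.65)(-0.10) = 0.1550
  C_21 = −[(-0.05)(0.70) − (-0.35)(-0.45)] = 0.1925
  C_22 = (0.60)(0.70) − (-0.35)(-0.10) = 0.3850
  C_23 = −[(0.60)(-0.45) − (-0.05)(-0.10)] = 0.2750
  C_31 = (-0.05)(-0.20) − (-0.35)(0.65) = 0.2375
  C_32 = −[(0.60)(-0.20) − (-0.35)(-0.20)] = 0.1900
  C_33 = (0.60)(0.65) − (-0.05)(-0.20) = 0.3800
det(I−A) = Σ_j (I−A)_1j·C_1j = (0.60)(0.3650) + (-0.05)(0.1600) + (-0.35)(0.1550) = 0.15675
adj(I−A) = Cᵀ =
  [ 0.3650   0.1925   0.2375]
  [ 0.1600   0.3850   0.1900]
  [ 0.1550   0.2750   0.3800]
(I − A)⁻¹ = adj(I−A) / det(I−A) ≈
  [   2.3285     1.2281     1.5152]
  [   1.0207     2.4561     1.2121]
  [   0.9888     1.7544     2.4242]
First solve x = (I − A)⁻¹ d = adj(I−A)·d / det(I−A); in particular x_A = (0.1550·90 + 0.2750·70 + 0.3800·55) / 0.15675 = 54.10 / 0.15675 ≈ 345.136.
Intermediate flow from O to A: z_OA = a_OA · x_A = 0.20 × 54.10 / 0.15675 = 10.82 / 0.15675 ≈ 69.0.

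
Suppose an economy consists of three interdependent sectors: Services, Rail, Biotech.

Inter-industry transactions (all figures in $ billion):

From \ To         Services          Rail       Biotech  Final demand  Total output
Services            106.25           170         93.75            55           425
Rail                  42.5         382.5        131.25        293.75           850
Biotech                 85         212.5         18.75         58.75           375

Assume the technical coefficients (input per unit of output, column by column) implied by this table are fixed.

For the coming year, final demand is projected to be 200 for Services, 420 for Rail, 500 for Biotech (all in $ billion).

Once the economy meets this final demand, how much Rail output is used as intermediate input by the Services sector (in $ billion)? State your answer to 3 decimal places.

z_RS = 114.374

Technical coefficients a_ij = z_ij / X_j:
  a_SS = 106.25/425 = 0.25, a_RS = 42.5/425 = 0.10, a_BS = 85/425 = 0.20
  a_SR = 170/850 = 0.20, a_RR = 382.5/850 = 0.45, a_BR = 212.5/850 = 0.25
  a_SB = 93.75/375 = 0.25, a_RB = 131.25/375 = 0.35, a_BB = 18.75/375 = 0.05
I − A =
  [   0.75    -0.20    -0.25]
  [  -0.10     0.55    -0.35]
  [  -0.20    -0.25     0.95]
Cofactors of I−A, C_ij = (−1)^(i+j)·(minor ij) (rows/columns in the sector order above):
  C_11 = (0.55)(0.95) − (-0.35)(-0.25) = 0.4350
  C_12 = −[(-0.10)(0.95) − (-0.35)(-0.20)] = 0.1650
  C_13 = (-0.10)(-0.25) − (0.55)(-0.20) = 0.1350
  C_21 = −[(-0.20)(0.95) − (-0.25)(-0.25)] = 0.2525
  C_22 = (0.75)(0.95) − (-0.25)(-0.20) = 0.6625
  C_23 = −[(0.75)(-0.25) − (-0.20)(-0.20)] = 0.2275
  C_31 = (-0.20)(-0.35) − (-0.25)(0.55) = 0.2075
  C_32 = −[(0.75)(-0.35) − (-0.25)(-0.10)] = 0.2875
  C_33 = (0.75)(0.55) − (-0.20)(-0.10) = 0.3925
det(I−A) = Σ_j (I−A)_1j·C_1j = (0.75)(0.4350) + (-0.20)(0.1650) + (-0.25)(0.1350) = 0.2595
adj(I−A) = Cᵀ =
  [ 0.4350   0.2525   0.2075]
  [ 0.1650   0.6625   0.2875]
  [ 0.1350   0.2275   0.3925]
(I − A)⁻¹ = adj(I−A) / det(I−A) ≈
  [   1.6763     0.9730     0.7996]
  [   0.6358     2.5530     1.1079]
  [   0.5202     0.8767     1.5125]
First solve x = (I − A)⁻¹ d = adj(I−A)·d / det(I−A); in particular x_S = (0.4350·200 + 0.2525·420 + 0.2075·500) / 0.2595 = 296.80 / 0.2595 ≈ 1143.73796.
Intermediate flow from R to S: z_RS = a_RS · x_S = 0.10 × 296.80 / 0.2595 = 29.68 / 0.2595 ≈ 114.374.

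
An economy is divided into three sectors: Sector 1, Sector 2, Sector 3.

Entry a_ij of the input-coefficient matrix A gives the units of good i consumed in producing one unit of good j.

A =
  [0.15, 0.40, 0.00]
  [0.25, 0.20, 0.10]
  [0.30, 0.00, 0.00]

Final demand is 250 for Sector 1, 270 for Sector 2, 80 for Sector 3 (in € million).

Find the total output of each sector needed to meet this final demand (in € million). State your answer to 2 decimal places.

I − A =
  [   0.85    -0.40     0.00]
  [  -0.25     0.80    -0.10]
  [  -0.30     0.00     1.00]
Cofactors of I−A, C_ij = (−1)^(i+j)·(minor ij) (rows/columns in the sector order above):
  C_11 = (0.80)(1.00) − (-0.10)(0.00) = 0.8000
  C_12 = −[(-0.25)(1.00) − (-0.10)(-0.30)] = 0.2800
  C_13 = (-0.25)(0.00) − (0.80)(-0.30) = 0.2400
  C_21 = −[(-0.40)(1.00) − (0.00)(0.00)] = 0.4000
  C_22 = (0.85)(1.00) − (0.00)(-0.30) = 0.8500
  C_23 = −[(0.85)(0.00) − (-0.40)(-0.30)] = 0.1200
  C_31 = (-0.40)(-0.10) − (0.00)(0.80) = 0.0400
  C_32 = −[(0.85)(-0.10) − (0.00)(-0.25)] = 0.0850
  C_33 = (0.85)(0.80) − (-0.40)(-0.25) = 0.5800
det(I−A) = Σ_j (I−A)_1j·C_1j = (0.85)(0.8000) + (-0.40)(0.2800) + (0.00)(0.2400) = 0.5680
adj(I−A) = Cᵀ =
  [ 0.8000   0.4000   0.0400]
  [ 0.2800   0.8500   0.0850]
  [ 0.2400   0.1200   0.5800]
(I − A)⁻¹ = adj(I−A) / det(I−A) ≈
  [   1.4085     0.7042     0.0704]
  [   0.4930     1.4965     0.1496]
  [   0.4225     0.2113     1.0211]
x = (I − A)⁻¹ d = adj(I−A)·d / det(I−A), with det(I−A) = 0.5680:
  x_1 = (0.8000·250 + 0.4000·270 + 0.0400·80) / 0.5680 = 311.20 / 0.5680 ≈ 547.89
  x_2 = (0.2800·250 + 0.8500·270 + 0.0850·80) / 0.5680 = 306.30 / 0.5680 ≈ 539.26
  x_3 = (0.2400·250 + 0.1200·270 + 0.5800·80) / 0.5680 = 138.80 / 0.5680 ≈ 244.37

x_1 = 547.89, x_2 = 539.26, x_3 = 244.37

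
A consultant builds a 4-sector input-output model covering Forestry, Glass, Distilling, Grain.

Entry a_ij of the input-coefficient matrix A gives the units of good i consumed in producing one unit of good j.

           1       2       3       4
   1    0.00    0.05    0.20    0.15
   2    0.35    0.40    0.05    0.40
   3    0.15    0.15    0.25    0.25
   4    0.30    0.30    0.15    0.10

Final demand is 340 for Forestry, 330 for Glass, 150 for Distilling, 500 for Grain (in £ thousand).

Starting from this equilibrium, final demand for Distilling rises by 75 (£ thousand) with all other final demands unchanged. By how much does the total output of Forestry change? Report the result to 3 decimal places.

Δx_1 = 43.460

I − A =
  [   1.00    -0.05    -0.20    -0.15]
  [  -0.35     0.60    -0.05    -0.40]
  [  -0.15    -0.15     0.75    -0.25]
  [  -0.30    -0.30    -0.15     0.90]
Compute the cofactors C_ij = (−1)^(i+j)·(3×3 minor ij) of I−A; the adjugate is their transpose:
adj(I−A) = Cᵀ =
  [ 0.273000   0.111000   0.105000   0.124000]
  [ 0.332625   0.558375   0.197625   0.358500]
  [ 0.199500   0.220500   0.355500   0.230000]
  [ 0.235125   0.259875   0.160125   0.400500]
det(I−A) = Σ_j (I−A)_1j·C_1j = (1.00)(0.273000) + (-0.05)(0.332625) + (-0.20)(0.199500) + (-0.15)(0.235125) = 0.1812
(I − A)⁻¹ = adj(I−A) / det(I−A) ≈
  [   1.5066     0.6126     0.5795     0.6843]
  [   1.8357     3.0815     1.0906     1.9785]
  [   1.1010     1.2169     1.9619     1.2693]
  [   1.2976     1.4342     0.8837     2.2103]
Δx = (I − A)⁻¹ Δd with Δd having +75 in the Distilling component and 0 elsewhere.
So Δx_1 = L_13 · (+75), where L_13 = adj(I−A)_13 / det(I−A) = 0.105000 / 0.1812.
Δx_1 = 0.105000 × (+75) / 0.1812 = 7.875 / 0.1812 ≈ 43.460.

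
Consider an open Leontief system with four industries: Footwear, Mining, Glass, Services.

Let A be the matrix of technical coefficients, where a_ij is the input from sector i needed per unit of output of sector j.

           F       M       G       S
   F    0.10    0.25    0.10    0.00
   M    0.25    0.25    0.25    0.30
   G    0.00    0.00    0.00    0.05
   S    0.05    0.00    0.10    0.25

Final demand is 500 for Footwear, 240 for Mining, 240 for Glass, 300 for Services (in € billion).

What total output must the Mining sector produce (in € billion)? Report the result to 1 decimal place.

I − A =
  [   0.90    -0.25    -0.10     0.00]
  [  -0.25     0.75    -0.25    -0.30]
  [   0.00     0.00     1.00    -0.05]
  [  -0.05     0.00    -0.10     0.75]
Compute the cofactors C_ij = (−1)^(i+j)·(3×3 minor ij) of I−A; the adjugate is their transpose:
adj(I−A) = Cᵀ =
  [ 0.558750   0.186250   0.110625   0.081875]
  [ 0.201875   0.670250   0.216000   0.282500]
  [ 0.001875   0.000625   0.455625   0.030625]
  [ 0.037500   0.012500   0.068125   0.612500]
det(I−A) = Σ_j (I−A)_1j·C_1j = (0.90)(0.558750) + (-0.25)(0.201875) + (-0.10)(0.001875) + (0.00)(0.037500) = 0.45221875
(I − A)⁻¹ = adj(I−A) / det(I−A) ≈
  [   1.2356     0.4119     0.2446     0.1811]
  [   0.4464     1.4821     0.4776     0.6247]
  [   0.0041     0.0014     1.0075     0.0677]
  [   0.0829     0.0276     0.1506     1.3544]
x = (I − A)⁻¹ d = adj(I−A)·d / det(I−A), with det(I−A) = 0.45221875:
  x_F = (0.558750·500 + 0.186250·240 + 0.110625·240 + 0.081875·300) / 0.45221875 = 375.1875 / 0.45221875 ≈ 829.7
  x_M = (0.201875·500 + 0.670250·240 + 0.216000·240 + 0.282500·300) / 0.45221875 = 398.3875 / 0.45221875 ≈ 881.0
  x_G = (0.001875·500 + 0.000625·240 + 0.455625·240 + 0.030625·300) / 0.45221875 = 119.625 / 0.45221875 ≈ 264.5
  x_S = (0.037500·500 + 0.012500·240 + 0.068125·240 + 0.612500·300) / 0.45221875 = 221.85 / 0.45221875 ≈ 490.6

x_M = 881.0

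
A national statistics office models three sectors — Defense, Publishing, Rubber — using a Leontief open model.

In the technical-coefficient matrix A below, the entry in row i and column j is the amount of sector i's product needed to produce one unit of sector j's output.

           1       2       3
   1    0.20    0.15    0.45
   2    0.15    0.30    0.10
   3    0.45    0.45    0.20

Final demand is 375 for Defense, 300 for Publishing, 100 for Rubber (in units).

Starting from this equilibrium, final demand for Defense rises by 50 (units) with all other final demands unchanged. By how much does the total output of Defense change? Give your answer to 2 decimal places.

Δx_1 = 119.70

I − A =
  [   0.80    -0.15    -0.45]
  [  -0.15     0.70    -0.10]
  [  -0.45    -0.45     0.80]
Cofactors of I−A, C_ij = (−1)^(i+j)·(minor ij) (rows/columns in the sector order above):
  C_11 = (0.70)(0.80) − (-0.10)(-0.45) = 0.5150
  C_12 = −[(-0.15)(0.80) − (-0.10)(-0.45)] = 0.1650
  C_13 = (-0.15)(-0.45) − (0.70)(-0.45) = 0.3825
  C_21 = −[(-0.15)(0.80) − (-0.45)(-0.45)] = 0.3225
  C_22 = (0.80)(0.80) − (-0.45)(-0.45) = 0.4375
  C_23 = −[(0.80)(-0.45) − (-0.15)(-0.45)] = 0.4275
  C_31 = (-0.15)(-0.10) − (-0.45)(0.70) = 0.3300
  C_32 = −[(0.80)(-0.10) − (-0.45)(-0.15)] = 0.1475
  C_33 = (0.80)(0.70) − (-0.15)(-0.15) = 0.5375
det(I−A) = Σ_j (I−A)_1j·C_1j = (0.80)(0.5150) + (-0.15)(0.1650) + (-0.45)(0.3825) = 0.215125
adj(I−A) = Cᵀ =
  [ 0.5150   0.3225   0.3300]
  [ 0.1650   0.4375   0.1475]
  [ 0.3825   0.4275   0.5375]
(I − A)⁻¹ = adj(I−A) / det(I−A) ≈
  [   2.3940     1.4991     1.5340]
  [   0.7670     2.0337     0.6856]
  [   1.7780     1.9872     2.4985]
Δx = (I − A)⁻¹ Δd with Δd having +50 in the Defense component and 0 elsewhere.
So Δx_1 = L_11 · (+50), where L_11 = adj(I−A)_11 / det(I−A) = 0.5150 / 0.215125.
Δx_1 = 0.5150 × (+50) / 0.215125 = 25.75 / 0.215125 ≈ 119.70.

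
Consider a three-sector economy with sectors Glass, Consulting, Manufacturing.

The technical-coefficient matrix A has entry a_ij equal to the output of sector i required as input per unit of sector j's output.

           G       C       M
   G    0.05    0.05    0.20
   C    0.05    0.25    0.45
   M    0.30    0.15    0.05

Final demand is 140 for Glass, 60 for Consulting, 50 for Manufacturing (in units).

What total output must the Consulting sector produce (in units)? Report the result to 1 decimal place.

I − A =
  [   0.95    -0.05    -0.20]
  [  -0.05     0.75    -0.45]
  [  -0.30    -0.15     0.95]
Cofactors of I−A, C_ij = (−1)^(i+j)·(minor ij) (rows/columns in the sector order above):
  C_11 = (0.75)(0.95) − (-0.45)(-0.15) = 0.6450
  C_12 = −[(-0.05)(0.95) − (-0.45)(-0.30)] = 0.1825
  C_13 = (-0.05)(-0.15) − (0.75)(-0.30) = 0.2325
  C_21 = −[(-0.05)(0.95) − (-0.20)(-0.15)] = 0.0775
  C_22 = (0.95)(0.95) − (-0.20)(-0.30) = 0.8425
  C_23 = −[(0.95)(-0.15) − (-0.05)(-0.30)] = 0.1575
  C_31 = (-0.05)(-0.45) − (-0.20)(0.75) = 0.1725
  C_32 = −[(0.95)(-0.45) − (-0.20)(-0.05)] = 0.4375
  C_33 = (0.95)(0.75) − (-0.05)(-0.05) = 0.7100
det(I−A) = Σ_j (I−A)_1j·C_1j = (0.95)(0.6450) + (-0.05)(0.1825) + (-0.20)(0.2325) = 0.557125
adj(I−A) = Cᵀ =
  [ 0.6450   0.0775   0.1725]
  [ 0.1825   0.8425   0.4375]
  [ 0.2325   0.1575   0.7100]
(I − A)⁻¹ = adj(I−A) / det(I−A) ≈
  [   1.1577     0.1391     0.3096]
  [   0.3276     1.5122     0.7853]
  [   0.4173     0.2827     1.2744]
x = (I − A)⁻¹ d = adj(I−A)·d / det(I−A), with det(I−A) = 0.557125:
  x_G = (0.6450·140 + 0.0775·60 + 0.1725·50) / 0.557125 = 103.575 / 0.557125 ≈ 185.9
  x_C = (0.1825·140 + 0.8425·60 + 0.4375·50) / 0.557125 = 97.975 / 0.557125 ≈ 175.9
  x_M = (0.2325·140 + 0.1575·60 + 0.7100·50) / 0.557125 = 77.50 / 0.557125 ≈ 139.1

x_C = 175.9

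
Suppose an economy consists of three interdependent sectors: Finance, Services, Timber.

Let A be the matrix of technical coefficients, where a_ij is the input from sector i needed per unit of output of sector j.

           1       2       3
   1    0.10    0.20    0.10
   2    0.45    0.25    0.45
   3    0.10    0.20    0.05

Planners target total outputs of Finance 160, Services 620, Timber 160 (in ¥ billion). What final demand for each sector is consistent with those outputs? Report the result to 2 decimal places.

d_1 = 4.00, d_2 = 321.00, d_3 = 12.00

I − A =
  [   0.90    -0.20    -0.10]
  [  -0.45     0.75    -0.45]
  [  -0.10    -0.20     0.95]
d = (I − A) x:
  d_1 = (+0.90)·160 + (-0.20)·620 + (-0.10)·160 = 4.00
  d_2 = (-0.45)·160 + (+0.75)·620 + (-0.45)·160 = 321.00
  d_3 = (-0.10)·160 + (-0.20)·620 + (+0.95)·160 = 12.00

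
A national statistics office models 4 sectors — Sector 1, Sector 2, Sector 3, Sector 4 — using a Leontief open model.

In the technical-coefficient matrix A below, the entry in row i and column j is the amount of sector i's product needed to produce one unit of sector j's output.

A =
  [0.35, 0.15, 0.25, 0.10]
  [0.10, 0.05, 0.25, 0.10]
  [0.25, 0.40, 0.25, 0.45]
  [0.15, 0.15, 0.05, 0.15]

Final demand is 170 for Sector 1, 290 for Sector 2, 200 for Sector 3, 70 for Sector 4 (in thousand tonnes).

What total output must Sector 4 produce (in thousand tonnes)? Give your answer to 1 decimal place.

I − A =
  [   0.65    -0.15    -0.25    -0.10]
  [  -0.10     0.95    -0.25    -0.10]
  [  -0.25    -0.40     0.75    -0.45]
  [  -0.15    -0.15    -0.05     0.85]
Compute the cofactors C_ij = (−1)^(i+j)·(3×3 minor ij) of I−A; the adjugate is their transpose:
adj(I−A) = Cᵀ =
  [ 0.469125   0.207375   0.239250   0.206250]
  [ 0.144000   0.317250   0.163125   0.140625]
  [ 0.309000   0.304625   0.484375   0.328625]
  [ 0.126375   0.110500   0.099500   0.308125]
det(I−A) = Σ_j (I−A)_1j·C_1j = (0.65)(0.469125) + (-0.15)(0.144000) + (-0.25)(0.309000) + (-0.10)(0.126375) = 0.19344375
(I − A)⁻¹ = adj(I−A) / det(I−A) ≈
  [   2.4251     1.0720     1.2368     1.0662]
  [   0.7444     1.6400     0.8433     0.7270]
  [   1.5974     1.5747     2.5040     1.6988]
  [   0.6533     0.5712     0.5144     1.5928]
x = (I − A)⁻¹ d = adj(I−A)·d / det(I−A), with det(I−A) = 0.19344375:
  x_1 = (0.469125·170 + 0.207375·290 + 0.239250·200 + 0.206250·70) / 0.19344375 = 202.1775 / 0.19344375 ≈ 1045.1
  x_2 = (0.144000·170 + 0.317250·290 + 0.163125·200 + 0.140625·70) / 0.19344375 = 158.95125 / 0.19344375 ≈ 821.7
  x_3 = (0.309000·170 + 0.304625·290 + 0.484375·200 + 0.328625·70) / 0.19344375 = 260.75 / 0.19344375 ≈ 1347.9
  x_4 = (0.126375·170 + 0.110500·290 + 0.099500·200 + 0.308125·70) / 0.19344375 = 94.9975 / 0.19344375 ≈ 491.1

x_4 = 491.1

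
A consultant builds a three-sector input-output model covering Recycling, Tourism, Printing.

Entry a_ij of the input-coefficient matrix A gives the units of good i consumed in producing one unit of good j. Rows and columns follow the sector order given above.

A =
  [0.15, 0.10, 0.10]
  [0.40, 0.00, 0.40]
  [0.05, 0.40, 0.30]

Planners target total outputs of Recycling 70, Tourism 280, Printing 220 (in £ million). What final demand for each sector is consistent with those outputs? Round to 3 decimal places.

d_R = 9.500, d_T = 164.000, d_P = 38.500

I − A =
  [   0.85    -0.10    -0.10]
  [  -0.40     1.00    -0.40]
  [  -0.05    -0.40     0.70]
d = (I − A) x:
  d_R = (+0.85)·70 + (-0.10)·280 + (-0.10)·220 = 9.500
  d_T = (-0.40)·70 + (+1.00)·280 + (-0.40)·220 = 164.000
  d_P = (-0.05)·70 + (-0.40)·280 + (+0.70)·220 = 38.500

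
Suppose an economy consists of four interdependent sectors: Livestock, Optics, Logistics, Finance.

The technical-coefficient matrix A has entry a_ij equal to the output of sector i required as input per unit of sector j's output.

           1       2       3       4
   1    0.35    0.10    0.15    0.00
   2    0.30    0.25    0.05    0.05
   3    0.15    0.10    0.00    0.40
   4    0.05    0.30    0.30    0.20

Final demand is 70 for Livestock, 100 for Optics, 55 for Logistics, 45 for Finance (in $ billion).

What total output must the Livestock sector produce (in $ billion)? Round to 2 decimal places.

I − A =
  [   0.65    -0.10    -0.15     0.00]
  [  -0.30     0.75    -0.05    -0.05]
  [  -0.15    -0.10     1.00    -0.40]
  [  -0.05    -0.30    -0.30     0.80]
Compute the cofactors C_ij = (−1)^(i+j)·(3×3 minor ij) of I−A; the adjugate is their transpose:
adj(I−A) = Cᵀ =
  [ 0.483500   0.098000   0.093250   0.052750]
  [ 0.215750   0.421000   0.072125   0.062375]
  [ 0.163000   0.144000   0.356000   0.187000]
  [ 0.172250   0.218000   0.166375   0.432125]
det(I−A) = Σ_j (I−A)_1j·C_1j = (0.65)(0.483500) + (-0.10)(0.215750) + (-0.15)(0.163000) + (0.00)(0.172250) = 0.26825
(I − A)⁻¹ = adj(I−A) / det(I−A) ≈
  [   1.8024     0.3653     0.3476     0.1966]
  [   0.8043     1.5694     0.2689     0.2325]
  [   0.6076     0.5368     1.3271     0.6971]
  [   0.6421     0.8127     0.6202     1.6109]
x = (I − A)⁻¹ d = adj(I−A)·d / det(I−A), with det(I−A) = 0.26825:
  x_1 = (0.483500·70 + 0.098000·100 + 0.093250·55 + 0.052750·45) / 0.26825 = 51.1475 / 0.26825 ≈ 190.67
  x_2 = (0.215750·70 + 0.421000·100 + 0.072125·55 + 0.062375·45) / 0.26825 = 63.97625 / 0.26825 ≈ 238.49
  x_3 = (0.163000·70 + 0.144000·100 + 0.356000·55 + 0.187000·45) / 0.26825 = 53.805 / 0.26825 ≈ 200.58
  x_4 = (0.172250·70 + 0.218000·100 + 0.166375·55 + 0.432125·45) / 0.26825 = 62.45375 / 0.26825 ≈ 232.82

x_1 = 190.67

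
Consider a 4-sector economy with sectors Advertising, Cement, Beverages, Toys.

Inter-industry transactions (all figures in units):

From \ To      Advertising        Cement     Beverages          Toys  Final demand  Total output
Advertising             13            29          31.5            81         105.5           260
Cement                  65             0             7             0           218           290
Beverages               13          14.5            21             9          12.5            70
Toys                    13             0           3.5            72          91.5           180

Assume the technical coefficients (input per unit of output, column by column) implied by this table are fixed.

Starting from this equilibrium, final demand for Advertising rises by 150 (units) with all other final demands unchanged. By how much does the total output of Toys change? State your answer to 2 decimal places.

Technical coefficients a_ij = z_ij / X_j:
  a_AA = 13/260 = 0.05, a_CA = 65/260 = 0.25, a_BA = 13/260 = 0.05, a_TA = 13/260 = 0.05
  a_AC = 29/290 = 0.10, a_CC = 0/290 = 0.00, a_BC = 14.5/290 = 0.05, a_TC = 0/290 = 0.00
  a_AB = 31.5/70 = 0.45, a_CB = 7/70 = 0.10, a_BB = 21/70 = 0.30, a_TB = 3.5/70 = 0.05
  a_AT = 81/180 = 0.45, a_CT = 0/180 = 0.00, a_BT = 9/180 = 0.05, a_TT = 72/180 = 0.40
I − A =
  [   0.95    -0.10    -0.45    -0.45]
  [  -0.25     1.00    -0.10     0.00]
  [  -0.05    -0.05     0.70    -0.05]
  [  -0.05     0.00    -0.05     0.60]
Compute the cofactors C_ij = (−1)^(i+j)·(3×3 minor ij) of I−A; the adjugate is their transpose:
adj(I−A) = Cᵀ =
  [ 0.414500   0.056375   0.298500   0.335750]
  [ 0.107625   0.365125   0.127875   0.091375]
  [ 0.040000   0.030625   0.532500   0.074375]
  [ 0.037875   0.007250   0.069250   0.614125]
det(I−A) = Σ_j (I−A)_1j·C_1j = (0.95)(0.414500) + (-0.10)(0.107625) + (-0.45)(0.040000) + (-0.45)(0.037875) = 0.34796875
(I − A)⁻¹ = adj(I−A) / det(I−A) ≈
  [   1.1912     0.1620     0.8578     0.9649]
  [   0.3093     1.0493     0.3675     0.2626]
  [   0.1150     0.0880     1.5303     0.2137]
  [   0.1088     0.0208     0.1990     1.7649]
Δx = (I − A)⁻¹ Δd with Δd having +150 in the Advertising component and 0 elsewhere.
So Δx_T = L_TA · (+150), where L_TA = adj(I−A)_TA / det(I−A) = 0.037875 / 0.34796875.
Δx_T = 0.037875 × (+150) / 0.34796875 = 5.68125 / 0.34796875 ≈ 16.33.

Δx_T = 16.33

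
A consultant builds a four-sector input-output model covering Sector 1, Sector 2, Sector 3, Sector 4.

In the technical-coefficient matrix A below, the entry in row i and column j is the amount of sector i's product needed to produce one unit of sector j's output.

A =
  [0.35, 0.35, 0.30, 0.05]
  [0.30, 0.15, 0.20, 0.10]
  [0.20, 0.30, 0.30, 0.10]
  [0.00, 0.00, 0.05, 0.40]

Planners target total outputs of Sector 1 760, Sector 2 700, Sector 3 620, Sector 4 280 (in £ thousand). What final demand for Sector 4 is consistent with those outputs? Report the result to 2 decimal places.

I − A =
  [   0.65    -0.35    -0.30    -0.05]
  [  -0.30     0.85    -0.20    -0.10]
  [  -0.20    -0.30     0.70    -0.10]
  [   0.00     0.00    -0.05     0.60]
d = (I − A) x:
  d_1 = (+0.65)·760 + (-0.35)·700 + (-0.30)·620 + (-0.05)·280 = 49.00
  d_2 = (-0.30)·760 + (+0.85)·700 + (-0.20)·620 + (-0.10)·280 = 215.00
  d_3 = (-0.20)·760 + (-0.30)·700 + (+0.70)·620 + (-0.10)·280 = 44.00
  d_4 = (+0.00)·760 + (+0.00)·700 + (-0.05)·620 + (+0.60)·280 = 137.00

d_4 = 137.00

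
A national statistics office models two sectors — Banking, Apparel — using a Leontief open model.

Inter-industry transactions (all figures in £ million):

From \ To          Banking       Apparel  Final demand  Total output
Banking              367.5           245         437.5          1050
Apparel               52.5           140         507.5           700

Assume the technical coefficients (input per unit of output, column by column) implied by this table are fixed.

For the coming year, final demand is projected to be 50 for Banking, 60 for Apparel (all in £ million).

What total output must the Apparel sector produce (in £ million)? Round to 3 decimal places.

Technical coefficients a_ij = z_ij / X_j:
  a_11 = 367.5/1050 = 0.35, a_21 = 52.5/1050 = 0.05
  a_12 = 245/700 = 0.35, a_22 = 140/700 = 0.20
I − A =
  [   0.65    -0.35]
  [  -0.05     0.80]
det(I−A) = (0.65)(0.80) − (-0.35)(-0.05) = 0.5025
adj(I−A) = [[0.80, 0.35], [0.05, 0.65]]
(I − A)⁻¹ = adj(I−A) / det(I−A) ≈
  [   1.5920     0.6965]
  [   0.0995     1.2935]
x = (I − A)⁻¹ d = adj(I−A)·d / det(I−A), with det(I−A) = 0.5025:
  x_1 = (0.80·50 + 0.35·60) / 0.5025 = 61.00 / 0.5025 ≈ 121.393
  x_2 = (0.05·50 + 0.65·60) / 0.5025 = 41.50 / 0.5025 ≈ 82.587

x_2 = 82.587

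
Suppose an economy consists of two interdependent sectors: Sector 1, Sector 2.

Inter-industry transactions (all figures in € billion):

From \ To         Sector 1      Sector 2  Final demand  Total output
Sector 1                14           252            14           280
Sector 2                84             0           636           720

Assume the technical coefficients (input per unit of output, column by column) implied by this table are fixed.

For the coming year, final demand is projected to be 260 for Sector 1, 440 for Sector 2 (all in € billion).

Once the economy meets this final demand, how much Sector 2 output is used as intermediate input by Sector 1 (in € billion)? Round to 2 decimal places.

Technical coefficients a_ij = z_ij / X_j:
  a_11 = 14/280 = 0.05, a_21 = 84/280 = 0.30
  a_12 = 252/720 = 0.35, a_22 = 0/720 = 0.00
I − A =
  [   0.95    -0.35]
  [  -0.30     1.00]
det(I−A) = (0.95)(1.00) − (-0.35)(-0.30) = 0.8450
adj(I−A) = [[1.00, 0.35], [0.30, 0.95]]
(I − A)⁻¹ = adj(I−A) / det(I−A) ≈
  [   1.1834     0.4142]
  [   0.3550     1.1243]
First solve x = (I − A)⁻¹ d = adj(I−A)·d / det(I−A); in particular x_1 = (1.00·260 + 0.35·440) / 0.8450 = 414.00 / 0.8450 ≈ 489.9408.
Intermediate flow from 2 to 1: z_21 = a_21 · x_1 = 0.30 × 414.00 / 0.8450 = 124.20 / 0.8450 ≈ 146.98.

z_21 = 146.98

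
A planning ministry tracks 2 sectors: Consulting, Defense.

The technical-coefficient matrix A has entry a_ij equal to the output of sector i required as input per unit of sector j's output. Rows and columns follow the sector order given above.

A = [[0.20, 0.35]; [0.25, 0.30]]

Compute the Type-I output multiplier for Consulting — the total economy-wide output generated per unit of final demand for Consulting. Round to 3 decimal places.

I − A =
  [   0.80    -0.35]
  [  -0.25     0.70]
det(I−A) = (0.80)(0.70) − (-0.35)(-0.25) = 0.4725
adj(I−A) = [[0.70, 0.35], [0.25, 0.80]]
(I − A)⁻¹ = adj(I−A) / det(I−A) ≈
  [   1.4815     0.7407]
  [   0.5291     1.6931]
The output multiplier for sector j is the column-j sum of the Leontief inverse (I − A)⁻¹ = adj(I−A) / det(I−A).
Column C of adj(I−A): (0.70, 0.25); det(I−A) = 0.4725.
m_C = (0.70 + 0.25) / 0.4725 = 0.95 / 0.4725 ≈ 2.011.

m_C = 2.011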